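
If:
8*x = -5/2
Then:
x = -5/16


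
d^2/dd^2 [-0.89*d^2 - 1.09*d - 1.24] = -1.78000000000000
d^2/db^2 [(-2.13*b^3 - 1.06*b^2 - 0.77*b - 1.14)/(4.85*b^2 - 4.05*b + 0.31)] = (-5.6843418860808e-14*b^5 - 141.33649*b^3 - 135.28635*b^2 + 140.072712*b - 36.106922)/(114.084125*b^6 - 285.798375*b^5 + 260.5323*b^4 - 102.965175*b^3 + 16.65258*b^2 - 1.167615*b + 0.029791)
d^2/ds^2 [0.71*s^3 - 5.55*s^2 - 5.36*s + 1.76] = 4.26*s - 11.1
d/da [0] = 0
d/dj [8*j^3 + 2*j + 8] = 24*j^2 + 2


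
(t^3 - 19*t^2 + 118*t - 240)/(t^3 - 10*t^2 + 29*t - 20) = (t^2 - 14*t + 48)/(t^2 - 5*t + 4)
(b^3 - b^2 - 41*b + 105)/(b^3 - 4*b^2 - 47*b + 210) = (b - 3)/(b - 6)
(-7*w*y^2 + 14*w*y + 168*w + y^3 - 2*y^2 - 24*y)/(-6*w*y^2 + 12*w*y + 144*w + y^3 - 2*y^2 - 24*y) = (-7*w + y)/(-6*w + y)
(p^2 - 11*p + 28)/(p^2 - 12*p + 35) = (p - 4)/(p - 5)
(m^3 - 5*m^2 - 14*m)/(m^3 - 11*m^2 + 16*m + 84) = m/(m - 6)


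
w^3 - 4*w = w*(w - 2)*(w + 2)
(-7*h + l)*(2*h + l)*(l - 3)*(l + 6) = -14*h^2*l^2 - 42*h^2*l + 252*h^2 - 5*h*l^3 - 15*h*l^2 + 90*h*l + l^4 + 3*l^3 - 18*l^2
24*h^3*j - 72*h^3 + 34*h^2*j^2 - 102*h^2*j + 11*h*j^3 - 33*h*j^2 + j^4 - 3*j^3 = (h + j)*(4*h + j)*(6*h + j)*(j - 3)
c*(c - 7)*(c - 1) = c^3 - 8*c^2 + 7*c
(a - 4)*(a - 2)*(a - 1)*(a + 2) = a^4 - 5*a^3 + 20*a - 16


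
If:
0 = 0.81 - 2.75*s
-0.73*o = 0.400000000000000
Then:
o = -0.55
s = 0.29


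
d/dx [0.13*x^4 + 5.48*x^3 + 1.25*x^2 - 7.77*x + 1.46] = 0.52*x^3 + 16.44*x^2 + 2.5*x - 7.77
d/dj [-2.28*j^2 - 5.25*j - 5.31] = -4.56*j - 5.25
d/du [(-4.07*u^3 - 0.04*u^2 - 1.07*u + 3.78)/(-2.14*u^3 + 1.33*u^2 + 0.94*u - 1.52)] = (3.5527136788005e-15*u^5 - 5.4987*u^4 - 12.2312*u^3 + 44.2123*u^2 - 9.9332*u - 1.9268)/(4.5796*u^6 - 5.6924*u^5 - 2.2543*u^4 + 9.006*u^3 - 3.1596*u^2 - 2.8576*u + 2.3104)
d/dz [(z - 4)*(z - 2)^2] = (z - 2)*(3*z - 10)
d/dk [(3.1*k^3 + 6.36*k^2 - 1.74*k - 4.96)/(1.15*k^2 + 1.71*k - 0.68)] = (3.565*k^4 + 10.602*k^3 + 6.5526*k^2 + 2.7584*k + 9.6648)/(1.3225*k^4 + 3.933*k^3 + 1.3601*k^2 - 2.3256*k + 0.4624)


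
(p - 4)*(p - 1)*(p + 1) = p^3 - 4*p^2 - p + 4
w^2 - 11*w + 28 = (w - 7)*(w - 4)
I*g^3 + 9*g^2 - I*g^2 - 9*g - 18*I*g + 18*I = (g - 6*I)*(g - 3*I)*(I*g - I)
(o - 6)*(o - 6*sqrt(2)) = o^2 - 6*sqrt(2)*o - 6*o + 36*sqrt(2)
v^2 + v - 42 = (v - 6)*(v + 7)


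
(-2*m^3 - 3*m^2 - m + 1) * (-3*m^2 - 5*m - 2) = 6*m^5 + 19*m^4 + 22*m^3 + 8*m^2 - 3*m - 2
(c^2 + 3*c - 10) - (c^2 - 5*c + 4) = 8*c - 14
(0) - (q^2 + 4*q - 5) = -q^2 - 4*q + 5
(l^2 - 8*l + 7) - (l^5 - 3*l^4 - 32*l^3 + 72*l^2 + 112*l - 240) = -l^5 + 3*l^4 + 32*l^3 - 71*l^2 - 120*l + 247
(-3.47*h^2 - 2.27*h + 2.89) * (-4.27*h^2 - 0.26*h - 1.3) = 14.8169*h^4 + 10.5951*h^3 - 7.2391*h^2 + 2.1996*h - 3.757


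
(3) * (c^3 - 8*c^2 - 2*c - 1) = 3*c^3 - 24*c^2 - 6*c - 3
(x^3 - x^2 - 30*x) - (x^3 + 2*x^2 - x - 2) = -3*x^2 - 29*x + 2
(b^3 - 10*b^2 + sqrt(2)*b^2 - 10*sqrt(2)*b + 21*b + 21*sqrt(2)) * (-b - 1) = -b^4 - sqrt(2)*b^3 + 9*b^3 - 11*b^2 + 9*sqrt(2)*b^2 - 21*b - 11*sqrt(2)*b - 21*sqrt(2)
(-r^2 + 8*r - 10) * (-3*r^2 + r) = 3*r^4 - 25*r^3 + 38*r^2 - 10*r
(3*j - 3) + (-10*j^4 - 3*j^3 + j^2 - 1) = -10*j^4 - 3*j^3 + j^2 + 3*j - 4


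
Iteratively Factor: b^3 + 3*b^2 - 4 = (b + 2)*(b^2 + b - 2) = (b - 1)*(b + 2)*(b + 2)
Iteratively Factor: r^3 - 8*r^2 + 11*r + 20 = (r - 4)*(r^2 - 4*r - 5) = (r - 4)*(r + 1)*(r - 5)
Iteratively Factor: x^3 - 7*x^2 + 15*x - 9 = (x - 3)*(x^2 - 4*x + 3) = (x - 3)*(x - 1)*(x - 3)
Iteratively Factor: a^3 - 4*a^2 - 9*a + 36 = (a - 4)*(a^2 - 9) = (a - 4)*(a + 3)*(a - 3)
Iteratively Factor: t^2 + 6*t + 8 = (t + 2)*(t + 4)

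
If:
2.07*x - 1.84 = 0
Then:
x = 0.89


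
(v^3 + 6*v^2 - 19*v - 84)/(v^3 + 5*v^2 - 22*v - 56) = (v + 3)/(v + 2)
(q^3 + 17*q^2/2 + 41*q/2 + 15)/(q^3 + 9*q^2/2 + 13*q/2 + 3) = (q + 5)/(q + 1)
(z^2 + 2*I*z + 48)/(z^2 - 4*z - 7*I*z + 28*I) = (z^2 + 2*I*z + 48)/(z^2 - 4*z - 7*I*z + 28*I)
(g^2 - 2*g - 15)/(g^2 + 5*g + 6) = (g - 5)/(g + 2)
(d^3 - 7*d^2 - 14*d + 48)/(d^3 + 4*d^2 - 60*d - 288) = (d^2 + d - 6)/(d^2 + 12*d + 36)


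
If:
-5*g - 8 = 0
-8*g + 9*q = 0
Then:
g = -8/5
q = -64/45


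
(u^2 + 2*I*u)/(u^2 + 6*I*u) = (u + 2*I)/(u + 6*I)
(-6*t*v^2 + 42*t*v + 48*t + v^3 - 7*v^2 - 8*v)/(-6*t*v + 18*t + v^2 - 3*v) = (v^2 - 7*v - 8)/(v - 3)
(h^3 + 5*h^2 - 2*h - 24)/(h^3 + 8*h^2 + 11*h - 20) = (h^2 + h - 6)/(h^2 + 4*h - 5)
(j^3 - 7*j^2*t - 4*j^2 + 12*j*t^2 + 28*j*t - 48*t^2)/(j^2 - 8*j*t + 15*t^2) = (-j^2 + 4*j*t + 4*j - 16*t)/(-j + 5*t)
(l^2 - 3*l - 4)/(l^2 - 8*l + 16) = (l + 1)/(l - 4)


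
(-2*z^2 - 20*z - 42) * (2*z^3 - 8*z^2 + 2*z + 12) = -4*z^5 - 24*z^4 + 72*z^3 + 272*z^2 - 324*z - 504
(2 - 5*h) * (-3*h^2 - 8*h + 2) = 15*h^3 + 34*h^2 - 26*h + 4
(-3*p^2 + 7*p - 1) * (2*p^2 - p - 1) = -6*p^4 + 17*p^3 - 6*p^2 - 6*p + 1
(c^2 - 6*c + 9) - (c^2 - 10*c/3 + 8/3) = 19/3 - 8*c/3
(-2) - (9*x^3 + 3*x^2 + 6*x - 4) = -9*x^3 - 3*x^2 - 6*x + 2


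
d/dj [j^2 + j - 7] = 2*j + 1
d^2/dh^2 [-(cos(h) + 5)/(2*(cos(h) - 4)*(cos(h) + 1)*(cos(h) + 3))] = (146*(1 - cos(h)^2)^2 - 60*sin(h)^6 + 4*cos(h)^7 - 15*cos(h)^6 + 46*cos(h)^5 + 514*cos(h)^3 + 1047*cos(h)^2 - 996*cos(h) - 1464)/(2*(cos(h) - 4)^3*(cos(h) + 1)^3*(cos(h) + 3)^3)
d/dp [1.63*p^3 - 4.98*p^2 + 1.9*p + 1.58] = 4.89*p^2 - 9.96*p + 1.9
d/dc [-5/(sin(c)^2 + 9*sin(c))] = 5*(2*sin(c) + 9)*cos(c)/((sin(c) + 9)^2*sin(c)^2)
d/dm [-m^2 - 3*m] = -2*m - 3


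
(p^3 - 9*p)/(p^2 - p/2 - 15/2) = 2*p*(p + 3)/(2*p + 5)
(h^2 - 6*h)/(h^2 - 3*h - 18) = h/(h + 3)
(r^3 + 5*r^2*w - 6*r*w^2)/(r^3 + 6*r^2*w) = (r - w)/r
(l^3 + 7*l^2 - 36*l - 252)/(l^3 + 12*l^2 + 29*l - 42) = (l - 6)/(l - 1)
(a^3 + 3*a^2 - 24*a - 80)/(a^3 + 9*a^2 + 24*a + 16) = (a - 5)/(a + 1)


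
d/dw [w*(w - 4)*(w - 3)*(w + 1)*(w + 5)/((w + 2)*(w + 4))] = (3*w^6 + 22*w^5 - 3*w^4 - 332*w^3 - 438*w^2 + 592*w + 480)/(w^4 + 12*w^3 + 52*w^2 + 96*w + 64)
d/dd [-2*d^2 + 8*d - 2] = 8 - 4*d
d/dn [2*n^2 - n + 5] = 4*n - 1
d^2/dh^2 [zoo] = 0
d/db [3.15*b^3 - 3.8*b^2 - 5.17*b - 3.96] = 9.45*b^2 - 7.6*b - 5.17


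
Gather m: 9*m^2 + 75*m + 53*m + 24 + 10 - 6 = 9*m^2 + 128*m + 28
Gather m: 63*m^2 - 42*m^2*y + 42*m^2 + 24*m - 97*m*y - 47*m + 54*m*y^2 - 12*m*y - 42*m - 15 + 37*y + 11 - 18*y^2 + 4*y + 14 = m^2*(105 - 42*y) + m*(54*y^2 - 109*y - 65) - 18*y^2 + 41*y + 10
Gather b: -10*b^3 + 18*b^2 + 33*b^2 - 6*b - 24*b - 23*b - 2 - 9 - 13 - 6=-10*b^3 + 51*b^2 - 53*b - 30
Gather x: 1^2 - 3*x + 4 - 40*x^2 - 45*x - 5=-40*x^2 - 48*x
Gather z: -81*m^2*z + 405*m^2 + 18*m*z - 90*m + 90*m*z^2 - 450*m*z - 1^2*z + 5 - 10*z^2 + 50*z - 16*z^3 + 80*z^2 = 405*m^2 - 90*m - 16*z^3 + z^2*(90*m + 70) + z*(-81*m^2 - 432*m + 49) + 5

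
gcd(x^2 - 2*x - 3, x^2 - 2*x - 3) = x^2 - 2*x - 3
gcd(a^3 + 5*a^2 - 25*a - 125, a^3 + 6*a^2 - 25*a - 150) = a^2 - 25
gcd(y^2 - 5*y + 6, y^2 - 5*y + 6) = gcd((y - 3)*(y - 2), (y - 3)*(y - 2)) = y^2 - 5*y + 6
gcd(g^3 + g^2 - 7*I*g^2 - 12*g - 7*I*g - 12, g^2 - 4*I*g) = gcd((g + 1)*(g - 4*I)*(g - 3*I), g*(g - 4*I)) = g - 4*I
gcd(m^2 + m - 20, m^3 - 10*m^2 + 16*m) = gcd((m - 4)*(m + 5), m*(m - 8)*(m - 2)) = 1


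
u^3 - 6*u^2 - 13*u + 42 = (u - 7)*(u - 2)*(u + 3)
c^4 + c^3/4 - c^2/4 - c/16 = c*(c - 1/2)*(c + 1/4)*(c + 1/2)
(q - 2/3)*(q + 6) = q^2 + 16*q/3 - 4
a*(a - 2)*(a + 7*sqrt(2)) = a^3 - 2*a^2 + 7*sqrt(2)*a^2 - 14*sqrt(2)*a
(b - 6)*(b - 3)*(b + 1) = b^3 - 8*b^2 + 9*b + 18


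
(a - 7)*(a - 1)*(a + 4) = a^3 - 4*a^2 - 25*a + 28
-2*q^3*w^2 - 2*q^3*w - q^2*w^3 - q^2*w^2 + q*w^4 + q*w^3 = w*(-2*q + w)*(q + w)*(q*w + q)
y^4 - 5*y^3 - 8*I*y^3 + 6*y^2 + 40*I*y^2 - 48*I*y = y*(y - 3)*(y - 2)*(y - 8*I)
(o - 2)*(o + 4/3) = o^2 - 2*o/3 - 8/3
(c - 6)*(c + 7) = c^2 + c - 42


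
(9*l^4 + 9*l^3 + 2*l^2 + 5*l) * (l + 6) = 9*l^5 + 63*l^4 + 56*l^3 + 17*l^2 + 30*l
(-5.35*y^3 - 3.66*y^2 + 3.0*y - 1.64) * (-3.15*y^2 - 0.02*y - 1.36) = 16.8525*y^5 + 11.636*y^4 - 2.1008*y^3 + 10.0836*y^2 - 4.0472*y + 2.2304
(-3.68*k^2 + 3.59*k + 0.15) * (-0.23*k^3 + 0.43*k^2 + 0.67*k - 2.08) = 0.8464*k^5 - 2.4081*k^4 - 0.9564*k^3 + 10.1242*k^2 - 7.3667*k - 0.312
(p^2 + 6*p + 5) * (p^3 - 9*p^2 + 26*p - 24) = p^5 - 3*p^4 - 23*p^3 + 87*p^2 - 14*p - 120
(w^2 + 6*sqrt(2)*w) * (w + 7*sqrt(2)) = w^3 + 13*sqrt(2)*w^2 + 84*w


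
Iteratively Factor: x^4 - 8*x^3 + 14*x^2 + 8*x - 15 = (x - 1)*(x^3 - 7*x^2 + 7*x + 15) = (x - 5)*(x - 1)*(x^2 - 2*x - 3) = (x - 5)*(x - 1)*(x + 1)*(x - 3)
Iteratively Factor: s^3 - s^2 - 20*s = (s - 5)*(s^2 + 4*s) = s*(s - 5)*(s + 4)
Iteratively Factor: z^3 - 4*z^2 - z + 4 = (z + 1)*(z^2 - 5*z + 4) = (z - 1)*(z + 1)*(z - 4)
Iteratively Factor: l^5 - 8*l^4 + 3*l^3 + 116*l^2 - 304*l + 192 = (l - 1)*(l^4 - 7*l^3 - 4*l^2 + 112*l - 192) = (l - 3)*(l - 1)*(l^3 - 4*l^2 - 16*l + 64) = (l - 3)*(l - 1)*(l + 4)*(l^2 - 8*l + 16) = (l - 4)*(l - 3)*(l - 1)*(l + 4)*(l - 4)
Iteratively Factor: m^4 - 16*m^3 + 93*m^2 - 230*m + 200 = (m - 5)*(m^3 - 11*m^2 + 38*m - 40) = (m - 5)*(m - 2)*(m^2 - 9*m + 20) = (m - 5)^2*(m - 2)*(m - 4)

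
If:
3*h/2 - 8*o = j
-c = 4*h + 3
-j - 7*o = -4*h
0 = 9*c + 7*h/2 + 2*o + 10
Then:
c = -89/75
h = -34/75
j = -731/75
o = 17/15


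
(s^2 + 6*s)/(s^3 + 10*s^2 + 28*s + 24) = s/(s^2 + 4*s + 4)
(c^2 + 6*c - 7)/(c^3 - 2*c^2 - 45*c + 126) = (c - 1)/(c^2 - 9*c + 18)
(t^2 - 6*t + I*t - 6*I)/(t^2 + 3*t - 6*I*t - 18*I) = (t^2 + t*(-6 + I) - 6*I)/(t^2 + t*(3 - 6*I) - 18*I)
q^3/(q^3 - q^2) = q/(q - 1)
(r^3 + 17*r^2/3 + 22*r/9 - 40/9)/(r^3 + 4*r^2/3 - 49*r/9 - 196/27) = 3*(3*r^2 + 13*r - 10)/(9*r^2 - 49)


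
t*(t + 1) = t^2 + t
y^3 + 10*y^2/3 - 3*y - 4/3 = (y - 1)*(y + 1/3)*(y + 4)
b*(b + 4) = b^2 + 4*b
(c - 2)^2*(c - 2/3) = c^3 - 14*c^2/3 + 20*c/3 - 8/3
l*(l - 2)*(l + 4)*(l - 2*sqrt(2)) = l^4 - 2*sqrt(2)*l^3 + 2*l^3 - 8*l^2 - 4*sqrt(2)*l^2 + 16*sqrt(2)*l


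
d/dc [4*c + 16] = 4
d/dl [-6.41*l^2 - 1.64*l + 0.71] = -12.82*l - 1.64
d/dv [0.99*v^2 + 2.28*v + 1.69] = 1.98*v + 2.28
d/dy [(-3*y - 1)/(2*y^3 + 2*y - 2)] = (-3*y^3 - 3*y + (3*y + 1)*(3*y^2 + 1) + 3)/(2*(y^3 + y - 1)^2)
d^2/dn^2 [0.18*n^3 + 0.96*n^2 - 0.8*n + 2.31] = 1.08*n + 1.92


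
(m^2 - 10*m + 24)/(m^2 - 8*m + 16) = (m - 6)/(m - 4)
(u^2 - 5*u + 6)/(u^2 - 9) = (u - 2)/(u + 3)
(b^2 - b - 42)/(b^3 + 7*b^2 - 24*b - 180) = (b - 7)/(b^2 + b - 30)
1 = 1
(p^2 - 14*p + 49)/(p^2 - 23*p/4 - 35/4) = 4*(p - 7)/(4*p + 5)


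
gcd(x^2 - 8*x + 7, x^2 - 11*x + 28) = x - 7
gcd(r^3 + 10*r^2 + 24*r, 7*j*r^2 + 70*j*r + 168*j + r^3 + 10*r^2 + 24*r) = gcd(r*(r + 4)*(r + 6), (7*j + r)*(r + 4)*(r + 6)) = r^2 + 10*r + 24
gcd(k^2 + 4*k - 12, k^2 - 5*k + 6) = k - 2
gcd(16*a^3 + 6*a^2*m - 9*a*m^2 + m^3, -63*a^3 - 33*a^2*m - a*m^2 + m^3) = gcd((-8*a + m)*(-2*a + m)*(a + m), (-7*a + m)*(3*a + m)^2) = 1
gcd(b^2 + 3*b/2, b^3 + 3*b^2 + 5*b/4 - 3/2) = b + 3/2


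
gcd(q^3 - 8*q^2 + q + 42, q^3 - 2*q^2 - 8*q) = q + 2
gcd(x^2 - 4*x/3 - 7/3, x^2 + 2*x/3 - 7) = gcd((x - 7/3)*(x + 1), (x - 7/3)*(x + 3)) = x - 7/3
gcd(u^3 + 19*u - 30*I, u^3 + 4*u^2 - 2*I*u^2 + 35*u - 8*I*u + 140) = u + 5*I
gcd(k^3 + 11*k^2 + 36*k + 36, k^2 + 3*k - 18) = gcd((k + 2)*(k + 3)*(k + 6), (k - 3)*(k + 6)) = k + 6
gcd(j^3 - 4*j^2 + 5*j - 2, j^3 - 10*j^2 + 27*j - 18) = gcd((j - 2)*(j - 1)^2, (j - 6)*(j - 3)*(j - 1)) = j - 1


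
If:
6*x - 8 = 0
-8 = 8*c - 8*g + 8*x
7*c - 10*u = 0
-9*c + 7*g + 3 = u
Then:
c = 580/81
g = 769/81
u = 406/81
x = 4/3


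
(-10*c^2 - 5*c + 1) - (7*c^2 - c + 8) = -17*c^2 - 4*c - 7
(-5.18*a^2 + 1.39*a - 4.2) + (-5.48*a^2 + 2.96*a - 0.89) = -10.66*a^2 + 4.35*a - 5.09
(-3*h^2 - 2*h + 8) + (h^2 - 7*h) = -2*h^2 - 9*h + 8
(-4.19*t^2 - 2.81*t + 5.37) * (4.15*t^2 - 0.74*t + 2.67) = -17.3885*t^4 - 8.5609*t^3 + 13.1776*t^2 - 11.4765*t + 14.3379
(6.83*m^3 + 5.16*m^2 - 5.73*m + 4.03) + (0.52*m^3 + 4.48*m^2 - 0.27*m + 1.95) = 7.35*m^3 + 9.64*m^2 - 6.0*m + 5.98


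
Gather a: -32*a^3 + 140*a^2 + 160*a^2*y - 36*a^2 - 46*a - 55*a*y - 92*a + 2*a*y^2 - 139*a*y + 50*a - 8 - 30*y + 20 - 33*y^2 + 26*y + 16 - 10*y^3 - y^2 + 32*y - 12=-32*a^3 + a^2*(160*y + 104) + a*(2*y^2 - 194*y - 88) - 10*y^3 - 34*y^2 + 28*y + 16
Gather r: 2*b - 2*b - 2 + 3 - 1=0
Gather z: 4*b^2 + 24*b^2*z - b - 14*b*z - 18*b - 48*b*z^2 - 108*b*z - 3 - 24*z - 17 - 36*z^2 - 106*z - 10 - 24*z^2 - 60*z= 4*b^2 - 19*b + z^2*(-48*b - 60) + z*(24*b^2 - 122*b - 190) - 30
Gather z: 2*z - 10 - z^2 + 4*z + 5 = -z^2 + 6*z - 5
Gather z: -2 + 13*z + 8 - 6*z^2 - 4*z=-6*z^2 + 9*z + 6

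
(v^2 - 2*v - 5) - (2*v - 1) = v^2 - 4*v - 4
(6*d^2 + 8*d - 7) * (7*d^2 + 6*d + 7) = 42*d^4 + 92*d^3 + 41*d^2 + 14*d - 49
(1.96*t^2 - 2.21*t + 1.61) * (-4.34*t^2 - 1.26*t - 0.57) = -8.5064*t^4 + 7.1218*t^3 - 5.32*t^2 - 0.7689*t - 0.9177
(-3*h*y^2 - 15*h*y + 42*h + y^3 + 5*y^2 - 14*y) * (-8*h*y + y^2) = 24*h^2*y^3 + 120*h^2*y^2 - 336*h^2*y - 11*h*y^4 - 55*h*y^3 + 154*h*y^2 + y^5 + 5*y^4 - 14*y^3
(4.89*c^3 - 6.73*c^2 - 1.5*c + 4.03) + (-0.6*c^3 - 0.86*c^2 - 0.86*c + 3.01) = 4.29*c^3 - 7.59*c^2 - 2.36*c + 7.04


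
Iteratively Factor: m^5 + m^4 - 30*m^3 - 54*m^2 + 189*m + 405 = (m + 3)*(m^4 - 2*m^3 - 24*m^2 + 18*m + 135) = (m - 3)*(m + 3)*(m^3 + m^2 - 21*m - 45) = (m - 3)*(m + 3)^2*(m^2 - 2*m - 15) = (m - 5)*(m - 3)*(m + 3)^2*(m + 3)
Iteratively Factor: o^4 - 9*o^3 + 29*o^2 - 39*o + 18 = (o - 1)*(o^3 - 8*o^2 + 21*o - 18) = (o - 3)*(o - 1)*(o^2 - 5*o + 6) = (o - 3)*(o - 2)*(o - 1)*(o - 3)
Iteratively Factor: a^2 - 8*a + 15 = (a - 3)*(a - 5)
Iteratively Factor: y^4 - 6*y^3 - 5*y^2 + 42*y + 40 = (y - 5)*(y^3 - y^2 - 10*y - 8) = (y - 5)*(y + 1)*(y^2 - 2*y - 8) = (y - 5)*(y - 4)*(y + 1)*(y + 2)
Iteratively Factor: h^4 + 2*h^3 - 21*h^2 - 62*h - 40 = (h - 5)*(h^3 + 7*h^2 + 14*h + 8) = (h - 5)*(h + 4)*(h^2 + 3*h + 2) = (h - 5)*(h + 1)*(h + 4)*(h + 2)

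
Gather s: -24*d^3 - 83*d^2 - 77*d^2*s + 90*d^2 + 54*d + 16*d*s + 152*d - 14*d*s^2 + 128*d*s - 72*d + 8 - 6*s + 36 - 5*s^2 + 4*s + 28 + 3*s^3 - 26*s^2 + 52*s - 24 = -24*d^3 + 7*d^2 + 134*d + 3*s^3 + s^2*(-14*d - 31) + s*(-77*d^2 + 144*d + 50) + 48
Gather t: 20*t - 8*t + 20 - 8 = 12*t + 12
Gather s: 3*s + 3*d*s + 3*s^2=3*s^2 + s*(3*d + 3)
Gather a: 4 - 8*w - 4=-8*w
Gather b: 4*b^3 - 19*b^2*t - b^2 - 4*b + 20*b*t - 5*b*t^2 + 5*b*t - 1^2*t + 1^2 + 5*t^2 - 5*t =4*b^3 + b^2*(-19*t - 1) + b*(-5*t^2 + 25*t - 4) + 5*t^2 - 6*t + 1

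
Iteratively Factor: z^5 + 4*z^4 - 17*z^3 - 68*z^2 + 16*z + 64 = (z + 4)*(z^4 - 17*z^2 + 16) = (z + 1)*(z + 4)*(z^3 - z^2 - 16*z + 16) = (z - 1)*(z + 1)*(z + 4)*(z^2 - 16) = (z - 1)*(z + 1)*(z + 4)^2*(z - 4)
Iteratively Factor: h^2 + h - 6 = (h + 3)*(h - 2)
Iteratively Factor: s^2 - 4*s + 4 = (s - 2)*(s - 2)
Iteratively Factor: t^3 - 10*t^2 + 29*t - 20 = (t - 4)*(t^2 - 6*t + 5) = (t - 4)*(t - 1)*(t - 5)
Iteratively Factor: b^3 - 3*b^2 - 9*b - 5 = (b - 5)*(b^2 + 2*b + 1) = (b - 5)*(b + 1)*(b + 1)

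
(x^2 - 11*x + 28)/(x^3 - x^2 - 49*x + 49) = (x - 4)/(x^2 + 6*x - 7)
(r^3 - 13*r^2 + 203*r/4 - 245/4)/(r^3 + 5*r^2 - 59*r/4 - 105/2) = (2*r^2 - 19*r + 35)/(2*r^2 + 17*r + 30)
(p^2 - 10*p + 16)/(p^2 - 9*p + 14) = (p - 8)/(p - 7)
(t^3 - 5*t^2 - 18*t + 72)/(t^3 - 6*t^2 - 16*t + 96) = (t - 3)/(t - 4)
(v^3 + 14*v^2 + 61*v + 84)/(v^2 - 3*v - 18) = (v^2 + 11*v + 28)/(v - 6)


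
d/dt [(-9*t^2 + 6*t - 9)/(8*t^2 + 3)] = 6*(-8*t^2 + 15*t + 3)/(64*t^4 + 48*t^2 + 9)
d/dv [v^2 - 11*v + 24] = 2*v - 11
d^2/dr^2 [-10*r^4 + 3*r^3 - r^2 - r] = -120*r^2 + 18*r - 2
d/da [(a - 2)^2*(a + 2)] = (a - 2)*(3*a + 2)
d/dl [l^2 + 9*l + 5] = 2*l + 9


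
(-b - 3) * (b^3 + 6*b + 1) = -b^4 - 3*b^3 - 6*b^2 - 19*b - 3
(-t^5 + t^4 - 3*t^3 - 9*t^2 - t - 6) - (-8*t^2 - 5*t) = -t^5 + t^4 - 3*t^3 - t^2 + 4*t - 6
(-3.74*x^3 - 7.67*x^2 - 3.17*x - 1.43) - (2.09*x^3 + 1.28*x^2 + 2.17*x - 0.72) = -5.83*x^3 - 8.95*x^2 - 5.34*x - 0.71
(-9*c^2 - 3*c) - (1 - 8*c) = -9*c^2 + 5*c - 1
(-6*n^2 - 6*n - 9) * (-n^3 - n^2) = 6*n^5 + 12*n^4 + 15*n^3 + 9*n^2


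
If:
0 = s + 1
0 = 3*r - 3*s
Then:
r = -1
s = -1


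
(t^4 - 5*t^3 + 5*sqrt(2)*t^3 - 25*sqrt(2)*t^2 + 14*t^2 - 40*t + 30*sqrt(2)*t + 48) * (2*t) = 2*t^5 - 10*t^4 + 10*sqrt(2)*t^4 - 50*sqrt(2)*t^3 + 28*t^3 - 80*t^2 + 60*sqrt(2)*t^2 + 96*t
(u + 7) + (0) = u + 7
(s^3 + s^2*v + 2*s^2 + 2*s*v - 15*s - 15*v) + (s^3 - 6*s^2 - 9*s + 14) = 2*s^3 + s^2*v - 4*s^2 + 2*s*v - 24*s - 15*v + 14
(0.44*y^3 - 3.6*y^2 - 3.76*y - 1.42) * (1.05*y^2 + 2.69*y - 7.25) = 0.462*y^5 - 2.5964*y^4 - 16.822*y^3 + 14.4946*y^2 + 23.4402*y + 10.295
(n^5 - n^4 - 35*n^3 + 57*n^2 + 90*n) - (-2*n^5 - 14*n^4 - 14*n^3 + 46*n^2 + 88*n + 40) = 3*n^5 + 13*n^4 - 21*n^3 + 11*n^2 + 2*n - 40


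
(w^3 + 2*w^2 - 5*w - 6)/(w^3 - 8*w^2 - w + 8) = (w^2 + w - 6)/(w^2 - 9*w + 8)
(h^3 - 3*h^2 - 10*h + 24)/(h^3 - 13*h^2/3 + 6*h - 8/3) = 3*(h^2 - h - 12)/(3*h^2 - 7*h + 4)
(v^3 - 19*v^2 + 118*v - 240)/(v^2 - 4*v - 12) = (v^2 - 13*v + 40)/(v + 2)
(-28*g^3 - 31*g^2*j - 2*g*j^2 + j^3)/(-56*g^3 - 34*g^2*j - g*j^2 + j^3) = (g + j)/(2*g + j)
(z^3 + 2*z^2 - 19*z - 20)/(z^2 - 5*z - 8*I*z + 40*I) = (z^3 + 2*z^2 - 19*z - 20)/(z^2 - 5*z - 8*I*z + 40*I)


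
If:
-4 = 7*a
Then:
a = -4/7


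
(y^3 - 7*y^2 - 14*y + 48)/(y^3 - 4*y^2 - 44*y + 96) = (y + 3)/(y + 6)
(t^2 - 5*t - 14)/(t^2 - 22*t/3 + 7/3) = 3*(t + 2)/(3*t - 1)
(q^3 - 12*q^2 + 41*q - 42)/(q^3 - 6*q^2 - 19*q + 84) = (q - 2)/(q + 4)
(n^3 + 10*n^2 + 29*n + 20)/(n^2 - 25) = (n^2 + 5*n + 4)/(n - 5)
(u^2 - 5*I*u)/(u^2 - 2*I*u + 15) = u/(u + 3*I)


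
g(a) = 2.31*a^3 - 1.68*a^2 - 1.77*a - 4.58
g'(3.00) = 50.52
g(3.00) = 37.36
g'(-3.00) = 70.68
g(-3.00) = -76.76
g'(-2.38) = 45.48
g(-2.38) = -41.03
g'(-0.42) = 0.86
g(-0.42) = -4.30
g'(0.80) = -0.02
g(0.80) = -5.89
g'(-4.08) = 127.30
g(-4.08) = -182.21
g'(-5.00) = 188.28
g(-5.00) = -326.48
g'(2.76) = 41.75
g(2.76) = 26.30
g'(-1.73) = 24.78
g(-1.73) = -18.51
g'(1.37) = 6.63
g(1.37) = -4.22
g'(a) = 6.93*a^2 - 3.36*a - 1.77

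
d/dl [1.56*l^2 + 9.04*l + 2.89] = 3.12*l + 9.04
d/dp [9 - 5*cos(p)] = 5*sin(p)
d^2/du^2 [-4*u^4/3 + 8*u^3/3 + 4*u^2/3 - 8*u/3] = -16*u^2 + 16*u + 8/3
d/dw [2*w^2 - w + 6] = 4*w - 1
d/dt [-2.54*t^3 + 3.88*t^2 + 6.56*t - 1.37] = -7.62*t^2 + 7.76*t + 6.56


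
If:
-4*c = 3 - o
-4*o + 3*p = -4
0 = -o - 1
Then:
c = -1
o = -1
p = -8/3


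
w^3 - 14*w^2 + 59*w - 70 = (w - 7)*(w - 5)*(w - 2)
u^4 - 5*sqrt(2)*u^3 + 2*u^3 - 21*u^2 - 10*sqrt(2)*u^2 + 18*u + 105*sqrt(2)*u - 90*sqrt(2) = (u - 3)*(u - 1)*(u + 6)*(u - 5*sqrt(2))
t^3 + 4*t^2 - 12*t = t*(t - 2)*(t + 6)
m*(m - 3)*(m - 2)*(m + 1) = m^4 - 4*m^3 + m^2 + 6*m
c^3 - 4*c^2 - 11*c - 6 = (c - 6)*(c + 1)^2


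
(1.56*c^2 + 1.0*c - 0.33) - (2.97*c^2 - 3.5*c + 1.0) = -1.41*c^2 + 4.5*c - 1.33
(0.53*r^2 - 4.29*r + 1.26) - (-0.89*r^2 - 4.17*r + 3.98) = 1.42*r^2 - 0.12*r - 2.72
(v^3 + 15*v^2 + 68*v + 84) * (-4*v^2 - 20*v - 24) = -4*v^5 - 80*v^4 - 596*v^3 - 2056*v^2 - 3312*v - 2016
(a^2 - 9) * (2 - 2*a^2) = -2*a^4 + 20*a^2 - 18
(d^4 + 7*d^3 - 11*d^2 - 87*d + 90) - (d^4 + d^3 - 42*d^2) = 6*d^3 + 31*d^2 - 87*d + 90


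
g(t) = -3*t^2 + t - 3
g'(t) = 1 - 6*t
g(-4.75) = -75.44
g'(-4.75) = 29.50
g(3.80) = -42.52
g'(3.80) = -21.80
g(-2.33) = -21.62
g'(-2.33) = 14.98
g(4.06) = -48.39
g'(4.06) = -23.36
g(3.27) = -31.81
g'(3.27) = -18.62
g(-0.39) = -3.85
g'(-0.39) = 3.34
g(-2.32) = -21.47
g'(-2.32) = 14.92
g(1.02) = -5.10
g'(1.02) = -5.12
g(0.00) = -3.00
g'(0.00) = 1.00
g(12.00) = -423.00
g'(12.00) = -71.00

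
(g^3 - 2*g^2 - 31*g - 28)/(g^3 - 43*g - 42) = (g + 4)/(g + 6)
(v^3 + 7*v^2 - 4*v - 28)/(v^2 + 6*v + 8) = (v^2 + 5*v - 14)/(v + 4)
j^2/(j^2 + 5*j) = j/(j + 5)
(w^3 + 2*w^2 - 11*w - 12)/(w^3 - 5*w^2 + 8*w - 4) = (w^3 + 2*w^2 - 11*w - 12)/(w^3 - 5*w^2 + 8*w - 4)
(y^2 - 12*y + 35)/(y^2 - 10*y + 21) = (y - 5)/(y - 3)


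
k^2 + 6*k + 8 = (k + 2)*(k + 4)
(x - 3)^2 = x^2 - 6*x + 9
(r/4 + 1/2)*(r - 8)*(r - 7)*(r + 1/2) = r^4/4 - 25*r^3/8 + 39*r^2/8 + 125*r/4 + 14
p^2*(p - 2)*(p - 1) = p^4 - 3*p^3 + 2*p^2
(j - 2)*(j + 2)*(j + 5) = j^3 + 5*j^2 - 4*j - 20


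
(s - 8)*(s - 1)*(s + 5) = s^3 - 4*s^2 - 37*s + 40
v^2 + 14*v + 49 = (v + 7)^2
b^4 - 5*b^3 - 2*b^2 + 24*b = b*(b - 4)*(b - 3)*(b + 2)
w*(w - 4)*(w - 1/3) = w^3 - 13*w^2/3 + 4*w/3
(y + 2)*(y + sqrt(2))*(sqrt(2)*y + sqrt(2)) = sqrt(2)*y^3 + 2*y^2 + 3*sqrt(2)*y^2 + 2*sqrt(2)*y + 6*y + 4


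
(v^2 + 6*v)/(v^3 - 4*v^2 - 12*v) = (v + 6)/(v^2 - 4*v - 12)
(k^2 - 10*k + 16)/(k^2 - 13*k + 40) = (k - 2)/(k - 5)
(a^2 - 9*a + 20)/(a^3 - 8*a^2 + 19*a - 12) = (a - 5)/(a^2 - 4*a + 3)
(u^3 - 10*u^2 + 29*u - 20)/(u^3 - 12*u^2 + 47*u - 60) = (u - 1)/(u - 3)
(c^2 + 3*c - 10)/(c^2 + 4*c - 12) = (c + 5)/(c + 6)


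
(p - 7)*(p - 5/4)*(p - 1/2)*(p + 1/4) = p^4 - 17*p^3/2 + 171*p^2/16 - 37*p/32 - 35/32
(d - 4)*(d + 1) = d^2 - 3*d - 4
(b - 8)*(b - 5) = b^2 - 13*b + 40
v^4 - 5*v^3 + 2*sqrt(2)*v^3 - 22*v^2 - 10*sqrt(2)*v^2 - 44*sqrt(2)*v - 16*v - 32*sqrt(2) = (v - 8)*(v + 1)*(v + 2)*(v + 2*sqrt(2))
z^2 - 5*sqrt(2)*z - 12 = (z - 6*sqrt(2))*(z + sqrt(2))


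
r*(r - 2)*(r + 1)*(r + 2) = r^4 + r^3 - 4*r^2 - 4*r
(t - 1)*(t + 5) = t^2 + 4*t - 5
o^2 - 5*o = o*(o - 5)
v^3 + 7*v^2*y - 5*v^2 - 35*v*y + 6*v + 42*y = (v - 3)*(v - 2)*(v + 7*y)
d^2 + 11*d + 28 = (d + 4)*(d + 7)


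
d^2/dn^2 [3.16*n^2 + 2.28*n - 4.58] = 6.32000000000000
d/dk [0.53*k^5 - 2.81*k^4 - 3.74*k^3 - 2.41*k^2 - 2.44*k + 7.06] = 2.65*k^4 - 11.24*k^3 - 11.22*k^2 - 4.82*k - 2.44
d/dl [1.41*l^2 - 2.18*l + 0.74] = 2.82*l - 2.18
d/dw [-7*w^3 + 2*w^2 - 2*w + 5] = -21*w^2 + 4*w - 2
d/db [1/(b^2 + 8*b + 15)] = 2*(-b - 4)/(b^2 + 8*b + 15)^2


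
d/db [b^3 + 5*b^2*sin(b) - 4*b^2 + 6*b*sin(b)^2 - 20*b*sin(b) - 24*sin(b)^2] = 5*b^2*cos(b) + 3*b^2 + 10*b*sin(b) + 6*b*sin(2*b) - 20*b*cos(b) - 8*b + 6*sin(b)^2 - 20*sin(b) - 24*sin(2*b)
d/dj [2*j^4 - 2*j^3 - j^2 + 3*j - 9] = 8*j^3 - 6*j^2 - 2*j + 3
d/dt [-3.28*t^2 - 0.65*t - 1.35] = -6.56*t - 0.65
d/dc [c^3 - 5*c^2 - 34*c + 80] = 3*c^2 - 10*c - 34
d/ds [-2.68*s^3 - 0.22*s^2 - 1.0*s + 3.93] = -8.04*s^2 - 0.44*s - 1.0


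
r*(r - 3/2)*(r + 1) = r^3 - r^2/2 - 3*r/2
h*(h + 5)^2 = h^3 + 10*h^2 + 25*h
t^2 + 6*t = t*(t + 6)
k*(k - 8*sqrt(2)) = k^2 - 8*sqrt(2)*k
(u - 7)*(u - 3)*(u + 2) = u^3 - 8*u^2 + u + 42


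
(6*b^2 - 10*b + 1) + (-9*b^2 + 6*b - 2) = -3*b^2 - 4*b - 1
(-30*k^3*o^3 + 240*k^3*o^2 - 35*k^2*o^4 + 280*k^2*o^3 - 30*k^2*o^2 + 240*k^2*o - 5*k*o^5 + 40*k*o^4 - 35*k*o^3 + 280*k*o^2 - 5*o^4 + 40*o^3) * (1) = -30*k^3*o^3 + 240*k^3*o^2 - 35*k^2*o^4 + 280*k^2*o^3 - 30*k^2*o^2 + 240*k^2*o - 5*k*o^5 + 40*k*o^4 - 35*k*o^3 + 280*k*o^2 - 5*o^4 + 40*o^3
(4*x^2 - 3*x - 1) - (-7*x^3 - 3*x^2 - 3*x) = 7*x^3 + 7*x^2 - 1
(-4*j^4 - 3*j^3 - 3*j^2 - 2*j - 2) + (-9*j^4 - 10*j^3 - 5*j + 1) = -13*j^4 - 13*j^3 - 3*j^2 - 7*j - 1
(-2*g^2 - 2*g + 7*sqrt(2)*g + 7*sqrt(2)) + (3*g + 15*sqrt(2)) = -2*g^2 + g + 7*sqrt(2)*g + 22*sqrt(2)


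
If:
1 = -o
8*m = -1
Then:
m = -1/8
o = -1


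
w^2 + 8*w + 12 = (w + 2)*(w + 6)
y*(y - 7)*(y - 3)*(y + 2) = y^4 - 8*y^3 + y^2 + 42*y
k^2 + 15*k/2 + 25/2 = (k + 5/2)*(k + 5)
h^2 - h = h*(h - 1)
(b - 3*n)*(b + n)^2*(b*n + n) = b^4*n - b^3*n^2 + b^3*n - 5*b^2*n^3 - b^2*n^2 - 3*b*n^4 - 5*b*n^3 - 3*n^4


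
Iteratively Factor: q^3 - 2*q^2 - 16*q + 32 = (q - 4)*(q^2 + 2*q - 8) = (q - 4)*(q - 2)*(q + 4)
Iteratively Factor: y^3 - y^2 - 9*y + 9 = (y + 3)*(y^2 - 4*y + 3) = (y - 1)*(y + 3)*(y - 3)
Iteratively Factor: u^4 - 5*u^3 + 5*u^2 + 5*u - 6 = (u - 1)*(u^3 - 4*u^2 + u + 6) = (u - 2)*(u - 1)*(u^2 - 2*u - 3) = (u - 3)*(u - 2)*(u - 1)*(u + 1)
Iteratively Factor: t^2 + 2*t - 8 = (t + 4)*(t - 2)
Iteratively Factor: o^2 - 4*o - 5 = (o + 1)*(o - 5)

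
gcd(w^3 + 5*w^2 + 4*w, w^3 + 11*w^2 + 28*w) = w^2 + 4*w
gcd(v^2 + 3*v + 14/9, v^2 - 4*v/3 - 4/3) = v + 2/3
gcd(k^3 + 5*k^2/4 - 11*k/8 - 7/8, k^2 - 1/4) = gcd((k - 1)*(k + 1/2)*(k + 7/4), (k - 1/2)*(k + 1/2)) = k + 1/2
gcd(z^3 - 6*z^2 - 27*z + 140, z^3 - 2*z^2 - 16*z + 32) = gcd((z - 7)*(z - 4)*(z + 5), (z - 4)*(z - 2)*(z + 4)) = z - 4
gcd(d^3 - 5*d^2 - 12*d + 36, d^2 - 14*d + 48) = d - 6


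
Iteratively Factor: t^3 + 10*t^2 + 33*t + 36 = (t + 4)*(t^2 + 6*t + 9) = (t + 3)*(t + 4)*(t + 3)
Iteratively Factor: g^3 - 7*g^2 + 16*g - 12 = (g - 2)*(g^2 - 5*g + 6) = (g - 3)*(g - 2)*(g - 2)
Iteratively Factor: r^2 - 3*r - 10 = (r - 5)*(r + 2)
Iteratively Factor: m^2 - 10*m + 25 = (m - 5)*(m - 5)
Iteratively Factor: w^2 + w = (w)*(w + 1)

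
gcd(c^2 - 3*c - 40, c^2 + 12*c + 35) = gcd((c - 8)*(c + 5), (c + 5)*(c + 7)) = c + 5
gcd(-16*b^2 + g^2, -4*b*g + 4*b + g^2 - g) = 4*b - g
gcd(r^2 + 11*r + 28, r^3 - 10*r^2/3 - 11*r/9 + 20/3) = 1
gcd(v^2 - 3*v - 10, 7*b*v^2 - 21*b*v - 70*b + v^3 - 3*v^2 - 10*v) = v^2 - 3*v - 10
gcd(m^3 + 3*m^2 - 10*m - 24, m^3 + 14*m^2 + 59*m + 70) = m + 2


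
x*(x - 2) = x^2 - 2*x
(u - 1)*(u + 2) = u^2 + u - 2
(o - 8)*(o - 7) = o^2 - 15*o + 56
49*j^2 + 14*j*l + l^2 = (7*j + l)^2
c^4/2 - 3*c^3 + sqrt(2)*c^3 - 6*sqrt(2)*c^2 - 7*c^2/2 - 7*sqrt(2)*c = c*(c/2 + 1/2)*(c - 7)*(c + 2*sqrt(2))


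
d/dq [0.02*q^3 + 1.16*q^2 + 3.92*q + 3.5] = 0.06*q^2 + 2.32*q + 3.92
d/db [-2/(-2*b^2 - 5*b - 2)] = 2*(-4*b - 5)/(2*b^2 + 5*b + 2)^2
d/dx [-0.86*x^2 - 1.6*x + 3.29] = -1.72*x - 1.6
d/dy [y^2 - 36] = 2*y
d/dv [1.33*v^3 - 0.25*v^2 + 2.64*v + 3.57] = 3.99*v^2 - 0.5*v + 2.64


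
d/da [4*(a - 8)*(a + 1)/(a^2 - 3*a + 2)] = 8*(2*a^2 + 10*a - 19)/(a^4 - 6*a^3 + 13*a^2 - 12*a + 4)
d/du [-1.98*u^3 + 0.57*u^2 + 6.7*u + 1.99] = -5.94*u^2 + 1.14*u + 6.7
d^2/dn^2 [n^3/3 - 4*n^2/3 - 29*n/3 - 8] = 2*n - 8/3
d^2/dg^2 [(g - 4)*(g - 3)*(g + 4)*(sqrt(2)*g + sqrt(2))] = sqrt(2)*(12*g^2 - 12*g - 38)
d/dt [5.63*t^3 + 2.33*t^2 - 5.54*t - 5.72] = 16.89*t^2 + 4.66*t - 5.54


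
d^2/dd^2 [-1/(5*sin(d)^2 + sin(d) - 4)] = (100*sin(d)^3 - 85*sin(d)^2 + 16*sin(d) - 42)/((sin(d) + 1)^2*(5*sin(d) - 4)^3)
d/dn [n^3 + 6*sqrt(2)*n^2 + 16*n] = 3*n^2 + 12*sqrt(2)*n + 16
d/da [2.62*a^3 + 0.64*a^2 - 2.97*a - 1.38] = 7.86*a^2 + 1.28*a - 2.97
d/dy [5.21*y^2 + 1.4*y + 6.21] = 10.42*y + 1.4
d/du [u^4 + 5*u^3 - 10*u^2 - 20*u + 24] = 4*u^3 + 15*u^2 - 20*u - 20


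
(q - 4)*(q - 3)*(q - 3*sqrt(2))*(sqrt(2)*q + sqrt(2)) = sqrt(2)*q^4 - 6*sqrt(2)*q^3 - 6*q^3 + 5*sqrt(2)*q^2 + 36*q^2 - 30*q + 12*sqrt(2)*q - 72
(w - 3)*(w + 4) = w^2 + w - 12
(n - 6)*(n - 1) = n^2 - 7*n + 6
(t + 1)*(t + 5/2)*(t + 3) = t^3 + 13*t^2/2 + 13*t + 15/2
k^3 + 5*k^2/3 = k^2*(k + 5/3)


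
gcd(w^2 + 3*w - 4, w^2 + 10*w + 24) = w + 4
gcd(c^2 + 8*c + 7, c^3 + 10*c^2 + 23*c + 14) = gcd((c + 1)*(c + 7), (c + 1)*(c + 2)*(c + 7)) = c^2 + 8*c + 7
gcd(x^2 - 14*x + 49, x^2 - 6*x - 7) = x - 7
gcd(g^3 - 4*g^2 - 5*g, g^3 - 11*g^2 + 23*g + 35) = g^2 - 4*g - 5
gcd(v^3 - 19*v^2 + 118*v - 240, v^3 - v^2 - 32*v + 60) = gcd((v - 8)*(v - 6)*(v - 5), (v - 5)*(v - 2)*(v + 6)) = v - 5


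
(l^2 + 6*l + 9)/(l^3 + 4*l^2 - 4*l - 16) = (l^2 + 6*l + 9)/(l^3 + 4*l^2 - 4*l - 16)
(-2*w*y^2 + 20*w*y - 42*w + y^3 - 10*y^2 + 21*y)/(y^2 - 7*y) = -2*w + 6*w/y + y - 3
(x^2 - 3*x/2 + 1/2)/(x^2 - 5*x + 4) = (x - 1/2)/(x - 4)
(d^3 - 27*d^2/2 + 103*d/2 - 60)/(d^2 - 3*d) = d - 21/2 + 20/d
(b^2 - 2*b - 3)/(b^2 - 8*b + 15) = (b + 1)/(b - 5)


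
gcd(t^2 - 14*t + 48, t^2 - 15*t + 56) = t - 8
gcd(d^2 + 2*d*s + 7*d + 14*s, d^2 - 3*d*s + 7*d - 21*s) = d + 7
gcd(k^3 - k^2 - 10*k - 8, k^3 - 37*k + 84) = k - 4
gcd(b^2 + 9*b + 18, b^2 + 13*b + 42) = b + 6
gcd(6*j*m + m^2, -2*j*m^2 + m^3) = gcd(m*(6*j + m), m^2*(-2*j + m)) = m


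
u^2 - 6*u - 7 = (u - 7)*(u + 1)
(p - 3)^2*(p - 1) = p^3 - 7*p^2 + 15*p - 9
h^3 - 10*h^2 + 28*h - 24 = (h - 6)*(h - 2)^2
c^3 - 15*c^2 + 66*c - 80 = (c - 8)*(c - 5)*(c - 2)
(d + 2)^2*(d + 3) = d^3 + 7*d^2 + 16*d + 12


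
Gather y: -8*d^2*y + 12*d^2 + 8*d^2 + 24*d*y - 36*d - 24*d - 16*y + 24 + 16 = 20*d^2 - 60*d + y*(-8*d^2 + 24*d - 16) + 40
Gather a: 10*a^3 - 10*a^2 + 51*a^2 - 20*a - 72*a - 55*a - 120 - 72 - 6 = 10*a^3 + 41*a^2 - 147*a - 198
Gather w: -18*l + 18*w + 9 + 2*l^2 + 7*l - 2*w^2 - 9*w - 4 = 2*l^2 - 11*l - 2*w^2 + 9*w + 5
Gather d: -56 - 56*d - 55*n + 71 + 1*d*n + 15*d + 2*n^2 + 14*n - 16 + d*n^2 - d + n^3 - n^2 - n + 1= d*(n^2 + n - 42) + n^3 + n^2 - 42*n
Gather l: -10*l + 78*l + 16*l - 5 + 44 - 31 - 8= 84*l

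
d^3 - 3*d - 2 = (d - 2)*(d + 1)^2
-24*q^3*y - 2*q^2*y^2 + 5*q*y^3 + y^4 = y*(-2*q + y)*(3*q + y)*(4*q + y)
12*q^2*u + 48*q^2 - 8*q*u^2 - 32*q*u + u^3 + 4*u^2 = (-6*q + u)*(-2*q + u)*(u + 4)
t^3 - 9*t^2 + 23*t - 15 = (t - 5)*(t - 3)*(t - 1)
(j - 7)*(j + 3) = j^2 - 4*j - 21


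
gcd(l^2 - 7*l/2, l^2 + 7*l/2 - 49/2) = l - 7/2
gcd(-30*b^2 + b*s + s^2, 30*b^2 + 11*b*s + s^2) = 6*b + s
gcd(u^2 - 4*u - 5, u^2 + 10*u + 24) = 1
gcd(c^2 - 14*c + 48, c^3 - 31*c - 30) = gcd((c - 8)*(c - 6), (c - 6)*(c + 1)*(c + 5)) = c - 6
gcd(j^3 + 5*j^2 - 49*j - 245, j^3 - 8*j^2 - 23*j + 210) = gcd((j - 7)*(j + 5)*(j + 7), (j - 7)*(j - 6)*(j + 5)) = j^2 - 2*j - 35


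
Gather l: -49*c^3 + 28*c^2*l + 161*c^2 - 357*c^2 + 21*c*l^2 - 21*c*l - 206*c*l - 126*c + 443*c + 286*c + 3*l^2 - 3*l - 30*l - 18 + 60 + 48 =-49*c^3 - 196*c^2 + 603*c + l^2*(21*c + 3) + l*(28*c^2 - 227*c - 33) + 90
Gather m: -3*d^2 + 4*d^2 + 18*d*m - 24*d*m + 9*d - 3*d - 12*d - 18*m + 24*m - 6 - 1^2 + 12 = d^2 - 6*d + m*(6 - 6*d) + 5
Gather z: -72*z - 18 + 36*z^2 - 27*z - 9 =36*z^2 - 99*z - 27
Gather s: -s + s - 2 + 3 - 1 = 0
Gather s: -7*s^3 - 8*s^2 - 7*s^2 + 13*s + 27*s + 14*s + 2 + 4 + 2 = -7*s^3 - 15*s^2 + 54*s + 8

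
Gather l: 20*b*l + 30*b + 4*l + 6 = 30*b + l*(20*b + 4) + 6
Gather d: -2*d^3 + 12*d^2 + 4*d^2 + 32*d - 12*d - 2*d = -2*d^3 + 16*d^2 + 18*d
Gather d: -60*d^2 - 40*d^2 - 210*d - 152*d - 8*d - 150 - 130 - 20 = -100*d^2 - 370*d - 300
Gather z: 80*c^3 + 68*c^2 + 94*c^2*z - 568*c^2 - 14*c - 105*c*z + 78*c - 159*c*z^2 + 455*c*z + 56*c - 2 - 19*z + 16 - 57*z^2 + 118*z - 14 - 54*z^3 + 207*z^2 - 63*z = 80*c^3 - 500*c^2 + 120*c - 54*z^3 + z^2*(150 - 159*c) + z*(94*c^2 + 350*c + 36)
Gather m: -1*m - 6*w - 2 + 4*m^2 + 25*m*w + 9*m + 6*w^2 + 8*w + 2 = 4*m^2 + m*(25*w + 8) + 6*w^2 + 2*w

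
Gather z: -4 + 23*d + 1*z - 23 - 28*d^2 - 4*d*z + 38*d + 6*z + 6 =-28*d^2 + 61*d + z*(7 - 4*d) - 21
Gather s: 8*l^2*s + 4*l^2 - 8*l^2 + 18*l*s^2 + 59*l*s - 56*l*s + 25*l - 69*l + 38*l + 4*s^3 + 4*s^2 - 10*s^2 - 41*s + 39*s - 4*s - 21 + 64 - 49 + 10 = -4*l^2 - 6*l + 4*s^3 + s^2*(18*l - 6) + s*(8*l^2 + 3*l - 6) + 4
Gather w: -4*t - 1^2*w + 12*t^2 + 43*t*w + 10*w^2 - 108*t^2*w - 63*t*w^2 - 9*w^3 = 12*t^2 - 4*t - 9*w^3 + w^2*(10 - 63*t) + w*(-108*t^2 + 43*t - 1)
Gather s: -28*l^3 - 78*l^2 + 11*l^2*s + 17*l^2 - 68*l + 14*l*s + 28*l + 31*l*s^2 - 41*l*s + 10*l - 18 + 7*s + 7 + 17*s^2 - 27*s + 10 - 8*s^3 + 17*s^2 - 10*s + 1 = -28*l^3 - 61*l^2 - 30*l - 8*s^3 + s^2*(31*l + 34) + s*(11*l^2 - 27*l - 30)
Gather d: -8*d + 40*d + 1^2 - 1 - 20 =32*d - 20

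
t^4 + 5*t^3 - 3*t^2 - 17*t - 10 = (t - 2)*(t + 1)^2*(t + 5)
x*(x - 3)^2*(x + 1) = x^4 - 5*x^3 + 3*x^2 + 9*x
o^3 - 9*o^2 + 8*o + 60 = (o - 6)*(o - 5)*(o + 2)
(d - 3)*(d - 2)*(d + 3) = d^3 - 2*d^2 - 9*d + 18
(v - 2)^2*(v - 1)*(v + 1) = v^4 - 4*v^3 + 3*v^2 + 4*v - 4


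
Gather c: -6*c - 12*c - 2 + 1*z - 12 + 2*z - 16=-18*c + 3*z - 30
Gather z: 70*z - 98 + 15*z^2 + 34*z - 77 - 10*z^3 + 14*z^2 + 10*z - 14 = -10*z^3 + 29*z^2 + 114*z - 189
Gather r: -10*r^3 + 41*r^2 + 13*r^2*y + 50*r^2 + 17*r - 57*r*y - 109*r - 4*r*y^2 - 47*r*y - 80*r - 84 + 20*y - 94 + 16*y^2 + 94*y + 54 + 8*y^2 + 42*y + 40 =-10*r^3 + r^2*(13*y + 91) + r*(-4*y^2 - 104*y - 172) + 24*y^2 + 156*y - 84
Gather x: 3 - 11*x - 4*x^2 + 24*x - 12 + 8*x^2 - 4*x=4*x^2 + 9*x - 9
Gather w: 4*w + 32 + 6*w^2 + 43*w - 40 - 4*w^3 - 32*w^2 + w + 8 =-4*w^3 - 26*w^2 + 48*w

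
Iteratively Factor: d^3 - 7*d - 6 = (d + 1)*(d^2 - d - 6) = (d - 3)*(d + 1)*(d + 2)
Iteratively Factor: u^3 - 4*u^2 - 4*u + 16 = (u + 2)*(u^2 - 6*u + 8) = (u - 4)*(u + 2)*(u - 2)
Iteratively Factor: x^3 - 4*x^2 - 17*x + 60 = (x - 3)*(x^2 - x - 20) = (x - 3)*(x + 4)*(x - 5)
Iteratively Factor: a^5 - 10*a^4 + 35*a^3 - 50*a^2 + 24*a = (a - 1)*(a^4 - 9*a^3 + 26*a^2 - 24*a) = a*(a - 1)*(a^3 - 9*a^2 + 26*a - 24) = a*(a - 4)*(a - 1)*(a^2 - 5*a + 6) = a*(a - 4)*(a - 3)*(a - 1)*(a - 2)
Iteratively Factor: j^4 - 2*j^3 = (j)*(j^3 - 2*j^2) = j^2*(j^2 - 2*j) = j^3*(j - 2)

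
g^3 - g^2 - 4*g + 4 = (g - 2)*(g - 1)*(g + 2)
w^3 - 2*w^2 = w^2*(w - 2)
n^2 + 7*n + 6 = (n + 1)*(n + 6)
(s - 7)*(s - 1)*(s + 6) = s^3 - 2*s^2 - 41*s + 42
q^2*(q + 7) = q^3 + 7*q^2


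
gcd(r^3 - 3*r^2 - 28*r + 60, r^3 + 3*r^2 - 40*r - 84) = r - 6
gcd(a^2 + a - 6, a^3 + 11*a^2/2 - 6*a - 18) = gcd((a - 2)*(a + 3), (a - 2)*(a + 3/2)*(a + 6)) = a - 2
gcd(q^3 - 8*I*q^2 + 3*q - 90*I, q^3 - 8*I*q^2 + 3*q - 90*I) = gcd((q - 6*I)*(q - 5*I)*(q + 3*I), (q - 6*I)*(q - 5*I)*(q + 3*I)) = q^3 - 8*I*q^2 + 3*q - 90*I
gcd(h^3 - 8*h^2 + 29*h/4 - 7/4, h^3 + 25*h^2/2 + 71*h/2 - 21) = h - 1/2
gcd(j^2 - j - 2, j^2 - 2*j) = j - 2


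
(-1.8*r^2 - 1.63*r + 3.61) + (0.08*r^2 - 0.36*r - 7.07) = -1.72*r^2 - 1.99*r - 3.46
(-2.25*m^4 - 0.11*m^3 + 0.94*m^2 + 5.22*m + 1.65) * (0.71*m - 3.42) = -1.5975*m^5 + 7.6169*m^4 + 1.0436*m^3 + 0.4914*m^2 - 16.6809*m - 5.643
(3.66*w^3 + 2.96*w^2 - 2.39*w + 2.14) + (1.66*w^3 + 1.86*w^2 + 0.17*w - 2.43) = 5.32*w^3 + 4.82*w^2 - 2.22*w - 0.29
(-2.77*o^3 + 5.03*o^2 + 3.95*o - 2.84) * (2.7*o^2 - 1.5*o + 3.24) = -7.479*o^5 + 17.736*o^4 - 5.8548*o^3 + 2.7042*o^2 + 17.058*o - 9.2016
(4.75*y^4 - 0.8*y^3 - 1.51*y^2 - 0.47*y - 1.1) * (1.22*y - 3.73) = 5.795*y^5 - 18.6935*y^4 + 1.1418*y^3 + 5.0589*y^2 + 0.4111*y + 4.103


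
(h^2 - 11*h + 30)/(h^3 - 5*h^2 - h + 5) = (h - 6)/(h^2 - 1)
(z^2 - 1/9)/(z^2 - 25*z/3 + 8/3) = (z + 1/3)/(z - 8)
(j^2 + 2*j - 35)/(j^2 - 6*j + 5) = (j + 7)/(j - 1)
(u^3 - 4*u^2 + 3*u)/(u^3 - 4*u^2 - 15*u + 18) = u*(u - 3)/(u^2 - 3*u - 18)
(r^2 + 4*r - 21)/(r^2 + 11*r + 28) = (r - 3)/(r + 4)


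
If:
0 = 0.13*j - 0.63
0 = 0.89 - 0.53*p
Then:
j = 4.85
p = 1.68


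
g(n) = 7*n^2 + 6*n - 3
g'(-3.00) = -36.00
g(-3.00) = 42.00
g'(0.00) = 6.00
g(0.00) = -3.00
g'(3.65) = 57.10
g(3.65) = 112.16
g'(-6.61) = -86.54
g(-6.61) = 263.18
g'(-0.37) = 0.82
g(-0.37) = -4.26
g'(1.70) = 29.80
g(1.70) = 27.43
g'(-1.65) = -17.10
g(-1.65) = 6.16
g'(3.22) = 51.08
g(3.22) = 88.90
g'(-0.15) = 3.90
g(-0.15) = -3.74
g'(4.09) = 63.26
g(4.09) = 138.64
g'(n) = 14*n + 6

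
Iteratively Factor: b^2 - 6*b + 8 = (b - 2)*(b - 4)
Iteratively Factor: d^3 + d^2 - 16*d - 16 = (d + 1)*(d^2 - 16) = (d - 4)*(d + 1)*(d + 4)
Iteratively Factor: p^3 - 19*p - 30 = (p + 2)*(p^2 - 2*p - 15) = (p + 2)*(p + 3)*(p - 5)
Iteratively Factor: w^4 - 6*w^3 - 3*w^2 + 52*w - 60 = (w + 3)*(w^3 - 9*w^2 + 24*w - 20) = (w - 2)*(w + 3)*(w^2 - 7*w + 10) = (w - 5)*(w - 2)*(w + 3)*(w - 2)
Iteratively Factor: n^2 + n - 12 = (n + 4)*(n - 3)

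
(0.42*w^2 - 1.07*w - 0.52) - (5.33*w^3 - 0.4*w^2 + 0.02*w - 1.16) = -5.33*w^3 + 0.82*w^2 - 1.09*w + 0.64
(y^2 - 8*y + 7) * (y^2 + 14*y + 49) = y^4 + 6*y^3 - 56*y^2 - 294*y + 343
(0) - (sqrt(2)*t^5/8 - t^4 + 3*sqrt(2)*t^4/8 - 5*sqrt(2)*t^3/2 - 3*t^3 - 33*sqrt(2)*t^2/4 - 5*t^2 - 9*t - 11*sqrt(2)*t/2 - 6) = -sqrt(2)*t^5/8 - 3*sqrt(2)*t^4/8 + t^4 + 3*t^3 + 5*sqrt(2)*t^3/2 + 5*t^2 + 33*sqrt(2)*t^2/4 + 11*sqrt(2)*t/2 + 9*t + 6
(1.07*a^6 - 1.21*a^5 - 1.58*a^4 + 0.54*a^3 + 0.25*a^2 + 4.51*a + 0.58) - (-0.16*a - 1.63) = 1.07*a^6 - 1.21*a^5 - 1.58*a^4 + 0.54*a^3 + 0.25*a^2 + 4.67*a + 2.21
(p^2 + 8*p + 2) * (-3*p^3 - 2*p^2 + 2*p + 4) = -3*p^5 - 26*p^4 - 20*p^3 + 16*p^2 + 36*p + 8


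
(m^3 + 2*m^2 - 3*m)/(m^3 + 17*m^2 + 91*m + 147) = m*(m - 1)/(m^2 + 14*m + 49)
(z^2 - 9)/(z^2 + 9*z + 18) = (z - 3)/(z + 6)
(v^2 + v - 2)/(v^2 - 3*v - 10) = (v - 1)/(v - 5)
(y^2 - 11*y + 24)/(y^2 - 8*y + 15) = (y - 8)/(y - 5)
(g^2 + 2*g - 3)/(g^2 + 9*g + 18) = (g - 1)/(g + 6)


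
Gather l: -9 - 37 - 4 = -50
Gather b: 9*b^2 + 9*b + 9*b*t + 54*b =9*b^2 + b*(9*t + 63)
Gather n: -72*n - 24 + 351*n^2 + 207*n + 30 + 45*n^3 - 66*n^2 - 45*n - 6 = 45*n^3 + 285*n^2 + 90*n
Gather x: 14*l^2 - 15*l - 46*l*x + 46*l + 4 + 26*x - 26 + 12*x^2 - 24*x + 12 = 14*l^2 + 31*l + 12*x^2 + x*(2 - 46*l) - 10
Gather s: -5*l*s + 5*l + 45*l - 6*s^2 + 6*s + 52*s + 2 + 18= 50*l - 6*s^2 + s*(58 - 5*l) + 20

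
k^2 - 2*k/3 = k*(k - 2/3)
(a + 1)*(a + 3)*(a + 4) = a^3 + 8*a^2 + 19*a + 12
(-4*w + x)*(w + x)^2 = -4*w^3 - 7*w^2*x - 2*w*x^2 + x^3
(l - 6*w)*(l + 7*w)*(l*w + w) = l^3*w + l^2*w^2 + l^2*w - 42*l*w^3 + l*w^2 - 42*w^3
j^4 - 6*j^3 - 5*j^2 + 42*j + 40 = (j - 5)*(j - 4)*(j + 1)*(j + 2)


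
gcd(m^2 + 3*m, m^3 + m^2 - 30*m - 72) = m + 3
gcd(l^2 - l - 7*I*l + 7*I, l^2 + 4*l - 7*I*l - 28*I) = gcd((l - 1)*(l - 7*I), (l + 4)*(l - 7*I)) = l - 7*I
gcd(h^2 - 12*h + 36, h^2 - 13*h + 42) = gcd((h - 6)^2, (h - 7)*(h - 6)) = h - 6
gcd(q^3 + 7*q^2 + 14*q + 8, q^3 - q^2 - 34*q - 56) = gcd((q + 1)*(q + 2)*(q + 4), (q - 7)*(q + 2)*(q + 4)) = q^2 + 6*q + 8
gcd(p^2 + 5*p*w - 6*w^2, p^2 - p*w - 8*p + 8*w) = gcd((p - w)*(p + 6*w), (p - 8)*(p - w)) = p - w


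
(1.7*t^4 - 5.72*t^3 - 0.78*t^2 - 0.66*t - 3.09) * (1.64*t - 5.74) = 2.788*t^5 - 19.1388*t^4 + 31.5536*t^3 + 3.3948*t^2 - 1.2792*t + 17.7366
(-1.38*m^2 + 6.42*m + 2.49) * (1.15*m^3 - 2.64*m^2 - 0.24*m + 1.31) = -1.587*m^5 + 11.0262*m^4 - 13.7541*m^3 - 9.9222*m^2 + 7.8126*m + 3.2619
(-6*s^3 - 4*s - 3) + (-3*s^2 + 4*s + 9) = -6*s^3 - 3*s^2 + 6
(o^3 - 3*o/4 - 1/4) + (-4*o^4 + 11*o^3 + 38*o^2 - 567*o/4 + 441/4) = -4*o^4 + 12*o^3 + 38*o^2 - 285*o/2 + 110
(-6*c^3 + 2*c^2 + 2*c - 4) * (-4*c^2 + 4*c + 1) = 24*c^5 - 32*c^4 - 6*c^3 + 26*c^2 - 14*c - 4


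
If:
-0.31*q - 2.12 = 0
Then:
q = -6.84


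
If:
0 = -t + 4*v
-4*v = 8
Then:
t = -8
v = -2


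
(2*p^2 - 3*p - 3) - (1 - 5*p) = 2*p^2 + 2*p - 4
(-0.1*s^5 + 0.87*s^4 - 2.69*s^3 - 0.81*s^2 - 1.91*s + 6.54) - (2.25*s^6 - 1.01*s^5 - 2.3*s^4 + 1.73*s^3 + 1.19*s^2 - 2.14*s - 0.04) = -2.25*s^6 + 0.91*s^5 + 3.17*s^4 - 4.42*s^3 - 2.0*s^2 + 0.23*s + 6.58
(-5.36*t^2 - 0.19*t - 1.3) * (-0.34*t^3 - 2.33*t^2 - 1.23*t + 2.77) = 1.8224*t^5 + 12.5534*t^4 + 7.4775*t^3 - 11.5845*t^2 + 1.0727*t - 3.601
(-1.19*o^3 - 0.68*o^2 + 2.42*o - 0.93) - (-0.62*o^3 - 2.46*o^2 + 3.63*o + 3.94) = -0.57*o^3 + 1.78*o^2 - 1.21*o - 4.87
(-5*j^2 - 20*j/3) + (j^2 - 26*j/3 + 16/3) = -4*j^2 - 46*j/3 + 16/3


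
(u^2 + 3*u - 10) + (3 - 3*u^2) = -2*u^2 + 3*u - 7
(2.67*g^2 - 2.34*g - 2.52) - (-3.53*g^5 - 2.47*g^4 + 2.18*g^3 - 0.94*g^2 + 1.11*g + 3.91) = 3.53*g^5 + 2.47*g^4 - 2.18*g^3 + 3.61*g^2 - 3.45*g - 6.43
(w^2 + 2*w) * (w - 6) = w^3 - 4*w^2 - 12*w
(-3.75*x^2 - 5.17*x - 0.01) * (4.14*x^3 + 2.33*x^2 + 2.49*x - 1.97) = -15.525*x^5 - 30.1413*x^4 - 21.425*x^3 - 5.5091*x^2 + 10.16*x + 0.0197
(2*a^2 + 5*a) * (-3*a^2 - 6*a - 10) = -6*a^4 - 27*a^3 - 50*a^2 - 50*a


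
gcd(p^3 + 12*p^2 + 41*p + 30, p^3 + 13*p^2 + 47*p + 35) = p^2 + 6*p + 5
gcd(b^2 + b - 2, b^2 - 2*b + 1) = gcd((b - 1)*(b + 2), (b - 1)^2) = b - 1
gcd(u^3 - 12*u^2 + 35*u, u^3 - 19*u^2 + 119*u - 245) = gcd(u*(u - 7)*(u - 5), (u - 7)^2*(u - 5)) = u^2 - 12*u + 35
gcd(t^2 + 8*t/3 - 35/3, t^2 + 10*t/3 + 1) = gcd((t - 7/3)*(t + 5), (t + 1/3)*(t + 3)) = 1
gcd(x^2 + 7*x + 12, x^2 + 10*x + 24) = x + 4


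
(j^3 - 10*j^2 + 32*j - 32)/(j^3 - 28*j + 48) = (j - 4)/(j + 6)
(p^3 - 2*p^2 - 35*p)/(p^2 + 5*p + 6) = p*(p^2 - 2*p - 35)/(p^2 + 5*p + 6)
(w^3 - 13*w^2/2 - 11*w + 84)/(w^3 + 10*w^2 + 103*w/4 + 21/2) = 2*(w^2 - 10*w + 24)/(2*w^2 + 13*w + 6)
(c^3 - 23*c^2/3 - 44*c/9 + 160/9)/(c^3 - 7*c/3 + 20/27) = 3*(c - 8)/(3*c - 1)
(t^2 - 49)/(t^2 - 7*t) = (t + 7)/t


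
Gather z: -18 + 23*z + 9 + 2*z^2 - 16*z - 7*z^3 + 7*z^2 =-7*z^3 + 9*z^2 + 7*z - 9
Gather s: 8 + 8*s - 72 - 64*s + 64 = -56*s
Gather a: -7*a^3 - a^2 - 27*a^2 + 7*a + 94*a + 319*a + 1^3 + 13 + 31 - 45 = -7*a^3 - 28*a^2 + 420*a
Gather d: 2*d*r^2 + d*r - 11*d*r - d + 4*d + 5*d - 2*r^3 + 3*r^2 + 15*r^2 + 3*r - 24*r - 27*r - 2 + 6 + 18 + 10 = d*(2*r^2 - 10*r + 8) - 2*r^3 + 18*r^2 - 48*r + 32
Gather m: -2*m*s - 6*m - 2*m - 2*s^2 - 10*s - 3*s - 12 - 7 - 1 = m*(-2*s - 8) - 2*s^2 - 13*s - 20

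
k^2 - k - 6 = (k - 3)*(k + 2)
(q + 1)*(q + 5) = q^2 + 6*q + 5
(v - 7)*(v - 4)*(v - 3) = v^3 - 14*v^2 + 61*v - 84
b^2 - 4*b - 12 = (b - 6)*(b + 2)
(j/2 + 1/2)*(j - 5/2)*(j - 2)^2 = j^4/2 - 11*j^3/4 + 15*j^2/4 + 2*j - 5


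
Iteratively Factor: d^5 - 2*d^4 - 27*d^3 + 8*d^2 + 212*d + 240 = (d - 4)*(d^4 + 2*d^3 - 19*d^2 - 68*d - 60) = (d - 4)*(d + 3)*(d^3 - d^2 - 16*d - 20) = (d - 5)*(d - 4)*(d + 3)*(d^2 + 4*d + 4) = (d - 5)*(d - 4)*(d + 2)*(d + 3)*(d + 2)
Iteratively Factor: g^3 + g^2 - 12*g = (g + 4)*(g^2 - 3*g) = (g - 3)*(g + 4)*(g)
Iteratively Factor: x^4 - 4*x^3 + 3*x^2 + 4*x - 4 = (x + 1)*(x^3 - 5*x^2 + 8*x - 4) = (x - 2)*(x + 1)*(x^2 - 3*x + 2) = (x - 2)^2*(x + 1)*(x - 1)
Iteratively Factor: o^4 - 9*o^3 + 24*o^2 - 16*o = (o - 4)*(o^3 - 5*o^2 + 4*o) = (o - 4)^2*(o^2 - o) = o*(o - 4)^2*(o - 1)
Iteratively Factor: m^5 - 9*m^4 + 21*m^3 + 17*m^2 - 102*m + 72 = (m + 2)*(m^4 - 11*m^3 + 43*m^2 - 69*m + 36) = (m - 1)*(m + 2)*(m^3 - 10*m^2 + 33*m - 36) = (m - 4)*(m - 1)*(m + 2)*(m^2 - 6*m + 9) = (m - 4)*(m - 3)*(m - 1)*(m + 2)*(m - 3)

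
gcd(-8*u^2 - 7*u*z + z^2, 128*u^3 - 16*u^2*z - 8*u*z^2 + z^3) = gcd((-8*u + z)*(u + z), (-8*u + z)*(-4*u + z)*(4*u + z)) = -8*u + z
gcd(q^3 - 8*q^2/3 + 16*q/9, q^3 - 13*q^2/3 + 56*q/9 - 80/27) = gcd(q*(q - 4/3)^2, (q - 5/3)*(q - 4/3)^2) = q^2 - 8*q/3 + 16/9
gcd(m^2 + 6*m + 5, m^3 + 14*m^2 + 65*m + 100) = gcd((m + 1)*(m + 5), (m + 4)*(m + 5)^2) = m + 5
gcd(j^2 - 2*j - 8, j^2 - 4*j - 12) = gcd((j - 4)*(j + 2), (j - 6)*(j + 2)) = j + 2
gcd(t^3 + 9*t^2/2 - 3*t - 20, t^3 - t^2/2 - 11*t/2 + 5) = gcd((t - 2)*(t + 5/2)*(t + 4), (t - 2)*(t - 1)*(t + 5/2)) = t^2 + t/2 - 5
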